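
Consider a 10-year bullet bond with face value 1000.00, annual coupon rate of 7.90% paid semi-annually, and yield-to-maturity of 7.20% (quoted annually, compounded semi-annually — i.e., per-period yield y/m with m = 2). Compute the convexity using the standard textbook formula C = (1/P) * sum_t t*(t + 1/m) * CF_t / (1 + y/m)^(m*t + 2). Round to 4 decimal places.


Answer: Convexity = 61.8769

Derivation:
Coupon per period c = face * coupon_rate / m = 39.500000
Periods per year m = 2; per-period yield y/m = 0.036000
Number of cashflows N = 20
Cashflows (t years, CF_t, discount factor 1/(1+y/m)^(m*t), PV):
  t = 0.5000: CF_t = 39.500000, DF = 0.965251, PV = 38.127413
  t = 1.0000: CF_t = 39.500000, DF = 0.931709, PV = 36.802522
  t = 1.5000: CF_t = 39.500000, DF = 0.899333, PV = 35.523670
  t = 2.0000: CF_t = 39.500000, DF = 0.868082, PV = 34.289257
  t = 2.5000: CF_t = 39.500000, DF = 0.837917, PV = 33.097738
  t = 3.0000: CF_t = 39.500000, DF = 0.808801, PV = 31.947624
  t = 3.5000: CF_t = 39.500000, DF = 0.780696, PV = 30.837475
  t = 4.0000: CF_t = 39.500000, DF = 0.753567, PV = 29.765902
  t = 4.5000: CF_t = 39.500000, DF = 0.727381, PV = 28.731566
  t = 5.0000: CF_t = 39.500000, DF = 0.702106, PV = 27.733172
  t = 5.5000: CF_t = 39.500000, DF = 0.677708, PV = 26.769471
  t = 6.0000: CF_t = 39.500000, DF = 0.654158, PV = 25.839258
  t = 6.5000: CF_t = 39.500000, DF = 0.631427, PV = 24.941368
  t = 7.0000: CF_t = 39.500000, DF = 0.609486, PV = 24.074680
  t = 7.5000: CF_t = 39.500000, DF = 0.588307, PV = 23.238108
  t = 8.0000: CF_t = 39.500000, DF = 0.567863, PV = 22.430606
  t = 8.5000: CF_t = 39.500000, DF = 0.548131, PV = 21.651164
  t = 9.0000: CF_t = 39.500000, DF = 0.529084, PV = 20.898807
  t = 9.5000: CF_t = 39.500000, DF = 0.510699, PV = 20.172594
  t = 10.0000: CF_t = 1039.500000, DF = 0.492952, PV = 512.423909
Price P = sum_t PV_t = 1049.296305
Convexity numerator sum_t t*(t + 1/m) * CF_t / (1+y/m)^(m*t + 2):
  t = 0.5000: term = 17.761835
  t = 1.0000: term = 51.433885
  t = 1.5000: term = 99.293215
  t = 2.0000: term = 159.738120
  t = 2.5000: term = 231.281061
  t = 3.0000: term = 312.541974
  t = 3.5000: term = 402.241923
  t = 4.0000: term = 499.197092
  t = 4.5000: term = 602.313093
  t = 5.0000: term = 710.579583
  t = 5.5000: term = 823.065154
  t = 6.0000: term = 938.912513
  t = 6.5000: term = 1057.333911
  t = 7.0000: term = 1177.606821
  t = 7.5000: term = 1299.069852
  t = 8.0000: term = 1421.118886
  t = 8.5000: term = 1543.203423
  t = 9.0000: term = 1664.823134
  t = 9.5000: term = 1785.524597
  t = 10.0000: term = 50130.169579
Convexity = (1/P) * sum = 64927.209651 / 1049.296305 = 61.876907


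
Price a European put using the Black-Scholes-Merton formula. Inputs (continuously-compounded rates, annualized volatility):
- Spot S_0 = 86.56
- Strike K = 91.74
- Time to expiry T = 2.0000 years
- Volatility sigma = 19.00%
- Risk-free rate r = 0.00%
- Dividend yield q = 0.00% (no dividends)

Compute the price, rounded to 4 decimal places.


Answer: Price = 12.3385

Derivation:
d1 = (ln(S/K) + (r - q + 0.5*sigma^2) * T) / (sigma * sqrt(T)) = -0.08195246
d2 = d1 - sigma * sqrt(T) = -0.35065304
exp(-rT) = 1.00000000; exp(-qT) = 1.00000000
P = K * exp(-rT) * N(-d2) - S_0 * exp(-qT) * N(-d1)
N(-d1) = 0.53265774; N(-d2) = 0.63707567
P = 91.7400 * 1.00000000 * 0.63707567 - 86.5600 * 1.00000000 * 0.53265774 = 12.3385


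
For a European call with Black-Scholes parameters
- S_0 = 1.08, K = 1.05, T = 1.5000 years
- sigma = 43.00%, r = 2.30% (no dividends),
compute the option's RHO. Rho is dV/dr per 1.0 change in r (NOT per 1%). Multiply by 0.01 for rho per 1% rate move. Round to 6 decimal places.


Answer: Rho = 0.673492

Derivation:
d1 = 0.3823214422; d2 = -0.1443188525
phi(d1) = 0.3708256119; exp(-qT) = 1.0000000000; exp(-rT) = 0.9660883397
N(d2) = 0.4426243460
Rho = K*T*exp(-rT)*N(d2) = 1.0500 * 1.5000 * 0.9660883397 * 0.4426243460 = 0.673492


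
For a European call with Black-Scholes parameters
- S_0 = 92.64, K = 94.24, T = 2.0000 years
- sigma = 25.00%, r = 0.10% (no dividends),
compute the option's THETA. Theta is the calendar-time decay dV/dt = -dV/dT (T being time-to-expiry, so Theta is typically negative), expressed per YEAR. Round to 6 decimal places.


d1 = 0.1340003948; d2 = -0.2195529958
phi(d1) = 0.3953765860; exp(-qT) = 1.0000000000; exp(-rT) = 0.9980019987
Theta = -S*exp(-qT)*phi(d1)*sigma/(2*sqrt(T)) - r*K*exp(-rT)*N(d2) + q*S*exp(-qT)*N(d1)
N(d1) = 0.5532988689; N(d2) = 0.4131096510; sqrt(T) = 1.4142135624
Term 1 = -92.6400 * 1.0000000000 * 0.3953765860 * 0.2500 / (2 * 1.4142135624) = -3.2374607256
Term 2 = -0.0010 * 94.2400 * 0.9980019987 * 0.4131096510 = -0.0388536684
Term 3 = 0 (no dividend yield, q = 0)
Theta = -3.2374607256 + (-0.0388536684) + (0.0000000000) = -3.276314

Answer: Theta = -3.276314


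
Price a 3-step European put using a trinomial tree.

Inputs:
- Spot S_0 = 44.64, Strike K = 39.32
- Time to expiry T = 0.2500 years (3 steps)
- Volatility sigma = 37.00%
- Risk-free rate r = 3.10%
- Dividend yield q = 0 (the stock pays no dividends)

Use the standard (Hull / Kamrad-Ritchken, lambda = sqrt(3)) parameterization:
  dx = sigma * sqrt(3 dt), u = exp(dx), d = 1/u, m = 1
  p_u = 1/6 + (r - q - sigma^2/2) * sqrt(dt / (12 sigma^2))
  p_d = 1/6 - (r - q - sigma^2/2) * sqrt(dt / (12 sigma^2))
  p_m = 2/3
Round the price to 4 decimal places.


Answer: Price = V(0,0) = 1.1355

Derivation:
dt = T/N = 0.083333; dx = sigma*sqrt(3*dt) = 0.185000
u = exp(dx) = 1.203218; d = 1/u = 0.831104
p_u = 0.158232, p_m = 0.666667, p_d = 0.175101
Discount per step: exp(-r*dt) = 0.997420
Stock lattice S(k, j) with j the centered position index:
  k=0: S(0,+0) = 44.6400
  k=1: S(1,-1) = 37.1005; S(1,+0) = 44.6400; S(1,+1) = 53.7117
  k=2: S(2,-2) = 30.8344; S(2,-1) = 37.1005; S(2,+0) = 44.6400; S(2,+1) = 53.7117; S(2,+2) = 64.6269
  k=3: S(3,-3) = 25.6266; S(3,-2) = 30.8344; S(3,-1) = 37.1005; S(3,+0) = 44.6400; S(3,+1) = 53.7117; S(3,+2) = 64.6269; S(3,+3) = 77.7602
Terminal payoffs V(N, j) = max(K - S_T, 0):
  V(3,-3) = 13.693414; V(3,-2) = 8.485619; V(3,-1) = 2.219505; V(3,+0) = 0.000000; V(3,+1) = 0.000000; V(3,+2) = 0.000000; V(3,+3) = 0.000000
Backward induction: V(k, j) = exp(-r*dt) * [p_u * V(k+1, j+1) + p_m * V(k+1, j) + p_d * V(k+1, j-1)]
  V(2,-2) = exp(-r*dt) * [p_u*2.219505 + p_m*8.485619 + p_d*13.693414] = 8.384324
  V(2,-1) = exp(-r*dt) * [p_u*0.000000 + p_m*2.219505 + p_d*8.485619] = 2.957862
  V(2,+0) = exp(-r*dt) * [p_u*0.000000 + p_m*0.000000 + p_d*2.219505] = 0.387636
  V(2,+1) = exp(-r*dt) * [p_u*0.000000 + p_m*0.000000 + p_d*0.000000] = 0.000000
  V(2,+2) = exp(-r*dt) * [p_u*0.000000 + p_m*0.000000 + p_d*0.000000] = 0.000000
  V(1,-1) = exp(-r*dt) * [p_u*0.387636 + p_m*2.957862 + p_d*8.384324] = 3.492318
  V(1,+0) = exp(-r*dt) * [p_u*0.000000 + p_m*0.387636 + p_d*2.957862] = 0.774346
  V(1,+1) = exp(-r*dt) * [p_u*0.000000 + p_m*0.000000 + p_d*0.387636] = 0.067700
  V(0,+0) = exp(-r*dt) * [p_u*0.067700 + p_m*0.774346 + p_d*3.492318] = 1.135516


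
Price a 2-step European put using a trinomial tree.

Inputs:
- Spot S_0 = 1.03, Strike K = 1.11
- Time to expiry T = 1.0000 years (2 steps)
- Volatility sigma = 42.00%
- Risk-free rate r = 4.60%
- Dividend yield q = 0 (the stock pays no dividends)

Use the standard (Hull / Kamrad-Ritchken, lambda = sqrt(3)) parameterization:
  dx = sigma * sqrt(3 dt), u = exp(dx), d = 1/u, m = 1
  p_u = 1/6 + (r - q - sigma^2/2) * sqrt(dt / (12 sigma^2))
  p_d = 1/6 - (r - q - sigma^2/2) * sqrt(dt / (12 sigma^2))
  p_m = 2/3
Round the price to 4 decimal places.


Answer: Price = V(0,0) = 0.1808

Derivation:
dt = T/N = 0.500000; dx = sigma*sqrt(3*dt) = 0.514393
u = exp(dx) = 1.672623; d = 1/u = 0.597863
p_u = 0.146157, p_m = 0.666667, p_d = 0.187176
Discount per step: exp(-r*dt) = 0.977262
Stock lattice S(k, j) with j the centered position index:
  k=0: S(0,+0) = 1.0300
  k=1: S(1,-1) = 0.6158; S(1,+0) = 1.0300; S(1,+1) = 1.7228
  k=2: S(2,-2) = 0.3682; S(2,-1) = 0.6158; S(2,+0) = 1.0300; S(2,+1) = 1.7228; S(2,+2) = 2.8816
Terminal payoffs V(N, j) = max(K - S_T, 0):
  V(2,-2) = 0.741836; V(2,-1) = 0.494201; V(2,+0) = 0.080000; V(2,+1) = 0.000000; V(2,+2) = 0.000000
Backward induction: V(k, j) = exp(-r*dt) * [p_u * V(k+1, j+1) + p_m * V(k+1, j) + p_d * V(k+1, j-1)]
  V(1,-1) = exp(-r*dt) * [p_u*0.080000 + p_m*0.494201 + p_d*0.741836] = 0.469099
  V(1,+0) = exp(-r*dt) * [p_u*0.000000 + p_m*0.080000 + p_d*0.494201] = 0.142520
  V(1,+1) = exp(-r*dt) * [p_u*0.000000 + p_m*0.000000 + p_d*0.080000] = 0.014634
  V(0,+0) = exp(-r*dt) * [p_u*0.014634 + p_m*0.142520 + p_d*0.469099] = 0.180751


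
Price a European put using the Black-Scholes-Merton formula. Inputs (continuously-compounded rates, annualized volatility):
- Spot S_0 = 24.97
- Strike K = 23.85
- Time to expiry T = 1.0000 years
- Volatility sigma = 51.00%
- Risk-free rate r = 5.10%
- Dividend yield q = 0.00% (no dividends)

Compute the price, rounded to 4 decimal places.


Answer: Price = 3.7252

Derivation:
d1 = (ln(S/K) + (r - q + 0.5*sigma^2) * T) / (sigma * sqrt(T)) = 0.44498213
d2 = d1 - sigma * sqrt(T) = -0.06501787
exp(-rT) = 0.95027867; exp(-qT) = 1.00000000
P = K * exp(-rT) * N(-d2) - S_0 * exp(-qT) * N(-d1)
N(-d1) = 0.32816633; N(-d2) = 0.52592011
P = 23.8500 * 0.95027867 * 0.52592011 - 24.9700 * 1.00000000 * 0.32816633 = 3.7252


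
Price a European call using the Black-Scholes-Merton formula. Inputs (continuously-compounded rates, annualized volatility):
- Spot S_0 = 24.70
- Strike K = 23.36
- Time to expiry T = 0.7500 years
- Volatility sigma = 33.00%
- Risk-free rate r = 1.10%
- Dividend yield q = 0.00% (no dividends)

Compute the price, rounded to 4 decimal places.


Answer: Price = 3.5530

Derivation:
d1 = (ln(S/K) + (r - q + 0.5*sigma^2) * T) / (sigma * sqrt(T)) = 0.36693439
d2 = d1 - sigma * sqrt(T) = 0.08114601
exp(-rT) = 0.99178394; exp(-qT) = 1.00000000
C = S_0 * exp(-qT) * N(d1) - K * exp(-rT) * N(d2)
N(d1) = 0.64316602; N(d2) = 0.53233708
C = 24.7000 * 1.00000000 * 0.64316602 - 23.3600 * 0.99178394 * 0.53233708 = 3.5530


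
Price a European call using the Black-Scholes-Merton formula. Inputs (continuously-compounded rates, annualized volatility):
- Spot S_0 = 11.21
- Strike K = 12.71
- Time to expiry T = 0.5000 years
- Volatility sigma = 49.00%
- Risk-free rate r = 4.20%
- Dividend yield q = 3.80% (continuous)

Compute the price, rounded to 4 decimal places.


d1 = (ln(S/K) + (r - q + 0.5*sigma^2) * T) / (sigma * sqrt(T)) = -0.18343749
d2 = d1 - sigma * sqrt(T) = -0.52991981
exp(-rT) = 0.97921896; exp(-qT) = 0.98117936
C = S_0 * exp(-qT) * N(d1) - K * exp(-rT) * N(d2)
N(d1) = 0.42722738; N(d2) = 0.29808376
C = 11.2100 * 0.98117936 * 0.42722738 - 12.7100 * 0.97921896 * 0.29808376 = 0.9892

Answer: Price = 0.9892


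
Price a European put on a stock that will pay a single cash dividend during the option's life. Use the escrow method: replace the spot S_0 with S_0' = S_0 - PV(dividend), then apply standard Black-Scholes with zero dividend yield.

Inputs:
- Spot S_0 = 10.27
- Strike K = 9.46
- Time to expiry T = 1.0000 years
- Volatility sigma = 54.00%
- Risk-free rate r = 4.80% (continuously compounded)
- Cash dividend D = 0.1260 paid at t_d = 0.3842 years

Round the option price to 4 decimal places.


PV(D) = D * exp(-r * t_d) = 0.1260 * 0.98172741 = 0.12369765
S_0' = S_0 - PV(D) = 10.2700 - 0.12369765 = 10.14630235
d1 = (ln(S_0'/K) + (r + sigma^2/2)*T) / (sigma*sqrt(T)) = 0.48858695
d2 = d1 - sigma*sqrt(T) = -0.05141305
exp(-rT) = 0.95313379
N(-d1) = 0.31256708; N(-d2) = 0.52050181
P = K * exp(-rT) * N(-d2) - S_0' * N(-d1) = 9.4600 * 0.95313379 * 0.52050181 - 10.14630235 * 0.31256708 = 1.5218

Answer: Price = 1.5218


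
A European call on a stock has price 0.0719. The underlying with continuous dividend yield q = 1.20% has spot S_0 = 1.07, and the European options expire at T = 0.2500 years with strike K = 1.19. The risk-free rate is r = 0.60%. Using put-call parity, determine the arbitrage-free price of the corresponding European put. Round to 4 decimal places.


Answer: Put price = 0.1933

Derivation:
Put-call parity: C - P = S_0 * exp(-qT) - K * exp(-rT).
S_0 * exp(-qT) = 1.0700 * 0.99700450 = 1.06679481
K * exp(-rT) = 1.1900 * 0.99850112 = 1.18821634
P = C - S*exp(-qT) + K*exp(-rT)
P = 0.0719 - 1.06679481 + 1.18821634 = 0.1933


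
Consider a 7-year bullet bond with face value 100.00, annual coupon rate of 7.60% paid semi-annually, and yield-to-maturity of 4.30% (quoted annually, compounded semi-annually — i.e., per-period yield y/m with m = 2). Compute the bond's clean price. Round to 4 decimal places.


Answer: Price = 119.7660

Derivation:
Coupon per period c = face * coupon_rate / m = 3.800000
Periods per year m = 2; per-period yield y/m = 0.021500
Number of cashflows N = 14
Cashflows (t years, CF_t, discount factor 1/(1+y/m)^(m*t), PV):
  t = 0.5000: CF_t = 3.800000, DF = 0.978953, PV = 3.720020
  t = 1.0000: CF_t = 3.800000, DF = 0.958348, PV = 3.641723
  t = 1.5000: CF_t = 3.800000, DF = 0.938177, PV = 3.565073
  t = 2.0000: CF_t = 3.800000, DF = 0.918431, PV = 3.490038
  t = 2.5000: CF_t = 3.800000, DF = 0.899100, PV = 3.416581
  t = 3.0000: CF_t = 3.800000, DF = 0.880177, PV = 3.344671
  t = 3.5000: CF_t = 3.800000, DF = 0.861651, PV = 3.274274
  t = 4.0000: CF_t = 3.800000, DF = 0.843515, PV = 3.205359
  t = 4.5000: CF_t = 3.800000, DF = 0.825762, PV = 3.137894
  t = 5.0000: CF_t = 3.800000, DF = 0.808381, PV = 3.071849
  t = 5.5000: CF_t = 3.800000, DF = 0.791367, PV = 3.007194
  t = 6.0000: CF_t = 3.800000, DF = 0.774711, PV = 2.943901
  t = 6.5000: CF_t = 3.800000, DF = 0.758405, PV = 2.881939
  t = 7.0000: CF_t = 103.800000, DF = 0.742442, PV = 77.065528
Price P = sum_t PV_t = 119.766043


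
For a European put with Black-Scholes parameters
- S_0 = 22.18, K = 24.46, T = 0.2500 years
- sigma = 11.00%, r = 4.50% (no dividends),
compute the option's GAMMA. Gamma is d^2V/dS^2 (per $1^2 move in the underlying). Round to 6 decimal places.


Answer: Gamma = 0.098832

Derivation:
d1 = -1.5470117879; d2 = -1.6020117879
phi(d1) = 0.1205656008; exp(-qT) = 1.0000000000; exp(-rT) = 0.9888130446
Gamma = exp(-qT) * phi(d1) / (S * sigma * sqrt(T)) = 1.0000000000 * 0.1205656008 / (22.1800 * 0.1100 * 0.5000000000) = 0.098832


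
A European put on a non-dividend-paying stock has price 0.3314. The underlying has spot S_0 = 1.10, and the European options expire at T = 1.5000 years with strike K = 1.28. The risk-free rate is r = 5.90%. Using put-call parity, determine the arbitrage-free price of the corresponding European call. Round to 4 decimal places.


Put-call parity: C - P = S_0 * exp(-qT) - K * exp(-rT).
S_0 * exp(-qT) = 1.1000 * 1.00000000 = 1.10000000
K * exp(-rT) = 1.2800 * 0.91530311 = 1.17158798
C = P + S*exp(-qT) - K*exp(-rT)
C = 0.3314 + 1.10000000 - 1.17158798 = 0.2598

Answer: Call price = 0.2598


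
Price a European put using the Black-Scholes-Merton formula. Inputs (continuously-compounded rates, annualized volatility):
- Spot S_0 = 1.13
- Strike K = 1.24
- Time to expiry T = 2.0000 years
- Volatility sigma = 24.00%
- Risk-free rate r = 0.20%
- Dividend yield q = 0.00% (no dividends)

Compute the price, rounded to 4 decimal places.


Answer: Price = 0.2173

Derivation:
d1 = (ln(S/K) + (r - q + 0.5*sigma^2) * T) / (sigma * sqrt(T)) = -0.09220009
d2 = d1 - sigma * sqrt(T) = -0.43161134
exp(-rT) = 0.99600799; exp(-qT) = 1.00000000
P = K * exp(-rT) * N(-d2) - S_0 * exp(-qT) * N(-d1)
N(-d1) = 0.53673047; N(-d2) = 0.66698804
P = 1.2400 * 0.99600799 * 0.66698804 - 1.1300 * 1.00000000 * 0.53673047 = 0.2173


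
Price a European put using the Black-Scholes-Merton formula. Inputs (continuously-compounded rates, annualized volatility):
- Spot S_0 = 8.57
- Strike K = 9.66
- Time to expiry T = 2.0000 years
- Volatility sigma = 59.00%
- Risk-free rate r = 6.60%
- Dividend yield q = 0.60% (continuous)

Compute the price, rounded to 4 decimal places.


d1 = (ln(S/K) + (r - q + 0.5*sigma^2) * T) / (sigma * sqrt(T)) = 0.41752149
d2 = d1 - sigma * sqrt(T) = -0.41686451
exp(-rT) = 0.87634100; exp(-qT) = 0.98807171
P = K * exp(-rT) * N(-d2) - S_0 * exp(-qT) * N(-d1)
N(-d1) = 0.33814851; N(-d2) = 0.66161124
P = 9.6600 * 0.87634100 * 0.66161124 - 8.5700 * 0.98807171 * 0.33814851 = 2.7375

Answer: Price = 2.7375


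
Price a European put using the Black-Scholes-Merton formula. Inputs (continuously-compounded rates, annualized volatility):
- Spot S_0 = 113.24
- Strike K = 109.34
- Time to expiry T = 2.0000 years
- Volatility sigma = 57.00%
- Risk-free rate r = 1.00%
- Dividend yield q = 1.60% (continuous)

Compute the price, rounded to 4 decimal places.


d1 = (ln(S/K) + (r - q + 0.5*sigma^2) * T) / (sigma * sqrt(T)) = 0.43164176
d2 = d1 - sigma * sqrt(T) = -0.37445997
exp(-rT) = 0.98019867; exp(-qT) = 0.96850658
P = K * exp(-rT) * N(-d2) - S_0 * exp(-qT) * N(-d1)
N(-d1) = 0.33300090; N(-d2) = 0.64596894
P = 109.3400 * 0.98019867 * 0.64596894 - 113.2400 * 0.96850658 * 0.33300090 = 32.7102

Answer: Price = 32.7102


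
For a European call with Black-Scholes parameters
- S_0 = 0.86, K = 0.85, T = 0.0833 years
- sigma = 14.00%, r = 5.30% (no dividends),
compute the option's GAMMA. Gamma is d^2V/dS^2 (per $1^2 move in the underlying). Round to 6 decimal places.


Answer: Gamma = 10.516036

Derivation:
d1 = 0.4189253446; d2 = 0.3785189095
phi(d1) = 0.3654273620; exp(-qT) = 1.0000000000; exp(-rT) = 0.9955948313
Gamma = exp(-qT) * phi(d1) / (S * sigma * sqrt(T)) = 1.0000000000 * 0.3654273620 / (0.8600 * 0.1400 * 0.2886173938) = 10.516036


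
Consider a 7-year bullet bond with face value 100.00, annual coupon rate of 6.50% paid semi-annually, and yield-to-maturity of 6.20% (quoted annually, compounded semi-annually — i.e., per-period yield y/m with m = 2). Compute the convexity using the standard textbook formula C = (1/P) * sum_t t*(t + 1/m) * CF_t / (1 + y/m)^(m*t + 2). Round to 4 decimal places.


Coupon per period c = face * coupon_rate / m = 3.250000
Periods per year m = 2; per-period yield y/m = 0.031000
Number of cashflows N = 14
Cashflows (t years, CF_t, discount factor 1/(1+y/m)^(m*t), PV):
  t = 0.5000: CF_t = 3.250000, DF = 0.969932, PV = 3.152279
  t = 1.0000: CF_t = 3.250000, DF = 0.940768, PV = 3.057497
  t = 1.5000: CF_t = 3.250000, DF = 0.912481, PV = 2.965564
  t = 2.0000: CF_t = 3.250000, DF = 0.885045, PV = 2.876396
  t = 2.5000: CF_t = 3.250000, DF = 0.858434, PV = 2.789909
  t = 3.0000: CF_t = 3.250000, DF = 0.832622, PV = 2.706022
  t = 3.5000: CF_t = 3.250000, DF = 0.807587, PV = 2.624658
  t = 4.0000: CF_t = 3.250000, DF = 0.783305, PV = 2.545740
  t = 4.5000: CF_t = 3.250000, DF = 0.759752, PV = 2.469195
  t = 5.0000: CF_t = 3.250000, DF = 0.736908, PV = 2.394951
  t = 5.5000: CF_t = 3.250000, DF = 0.714751, PV = 2.322940
  t = 6.0000: CF_t = 3.250000, DF = 0.693260, PV = 2.253094
  t = 6.5000: CF_t = 3.250000, DF = 0.672415, PV = 2.185349
  t = 7.0000: CF_t = 103.250000, DF = 0.652197, PV = 67.339323
Price P = sum_t PV_t = 101.682919
Convexity numerator sum_t t*(t + 1/m) * CF_t / (1+y/m)^(m*t + 2):
  t = 0.5000: term = 1.482782
  t = 1.0000: term = 4.314594
  t = 1.5000: term = 8.369727
  t = 2.0000: term = 13.530111
  t = 2.5000: term = 19.684934
  t = 3.0000: term = 26.730270
  t = 3.5000: term = 34.568729
  t = 4.0000: term = 43.109126
  t = 4.5000: term = 52.266156
  t = 5.0000: term = 61.960094
  t = 5.5000: term = 72.116502
  t = 6.0000: term = 82.665949
  t = 6.5000: term = 93.543751
  t = 7.0000: term = 3325.911733
Convexity = (1/P) * sum = 3840.254457 / 101.682919 = 37.766957

Answer: Convexity = 37.7670


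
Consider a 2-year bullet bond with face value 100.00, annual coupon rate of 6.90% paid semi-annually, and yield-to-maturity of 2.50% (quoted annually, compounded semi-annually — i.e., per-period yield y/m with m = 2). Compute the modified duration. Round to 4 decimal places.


Answer: Modified duration = 1.8830

Derivation:
Coupon per period c = face * coupon_rate / m = 3.450000
Periods per year m = 2; per-period yield y/m = 0.012500
Number of cashflows N = 4
Cashflows (t years, CF_t, discount factor 1/(1+y/m)^(m*t), PV):
  t = 0.5000: CF_t = 3.450000, DF = 0.987654, PV = 3.407407
  t = 1.0000: CF_t = 3.450000, DF = 0.975461, PV = 3.365341
  t = 1.5000: CF_t = 3.450000, DF = 0.963418, PV = 3.323793
  t = 2.0000: CF_t = 103.450000, DF = 0.951524, PV = 98.435186
Price P = sum_t PV_t = 108.531728
First compute Macaulay numerator sum_t t * PV_t:
  t * PV_t at t = 0.5000: 1.703704
  t * PV_t at t = 1.0000: 3.365341
  t * PV_t at t = 1.5000: 4.985690
  t * PV_t at t = 2.0000: 196.870373
Macaulay duration D = 206.925107 / 108.531728 = 1.906586
Modified duration = D / (1 + y/m) = 1.906586 / (1 + 0.012500) = 1.883048


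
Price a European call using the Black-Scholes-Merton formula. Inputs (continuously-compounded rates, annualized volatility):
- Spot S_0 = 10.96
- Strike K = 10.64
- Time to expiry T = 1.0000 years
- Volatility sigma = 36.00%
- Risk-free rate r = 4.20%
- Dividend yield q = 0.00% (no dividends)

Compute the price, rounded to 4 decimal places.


Answer: Price = 1.9198

Derivation:
d1 = (ln(S/K) + (r - q + 0.5*sigma^2) * T) / (sigma * sqrt(T)) = 0.37897722
d2 = d1 - sigma * sqrt(T) = 0.01897722
exp(-rT) = 0.95886978; exp(-qT) = 1.00000000
C = S_0 * exp(-qT) * N(d1) - K * exp(-rT) * N(d2)
N(d1) = 0.64764761; N(d2) = 0.50757036
C = 10.9600 * 1.00000000 * 0.64764761 - 10.6400 * 0.95886978 * 0.50757036 = 1.9198


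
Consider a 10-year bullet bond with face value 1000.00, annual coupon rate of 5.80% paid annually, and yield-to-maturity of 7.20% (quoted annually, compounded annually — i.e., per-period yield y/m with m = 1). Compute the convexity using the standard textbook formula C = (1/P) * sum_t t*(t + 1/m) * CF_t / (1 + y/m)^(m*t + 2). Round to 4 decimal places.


Answer: Convexity = 67.4288

Derivation:
Coupon per period c = face * coupon_rate / m = 58.000000
Periods per year m = 1; per-period yield y/m = 0.072000
Number of cashflows N = 10
Cashflows (t years, CF_t, discount factor 1/(1+y/m)^(m*t), PV):
  t = 1.0000: CF_t = 58.000000, DF = 0.932836, PV = 54.104478
  t = 2.0000: CF_t = 58.000000, DF = 0.870183, PV = 50.470595
  t = 3.0000: CF_t = 58.000000, DF = 0.811738, PV = 47.080779
  t = 4.0000: CF_t = 58.000000, DF = 0.757218, PV = 43.918637
  t = 5.0000: CF_t = 58.000000, DF = 0.706360, PV = 40.968878
  t = 6.0000: CF_t = 58.000000, DF = 0.658918, PV = 38.217237
  t = 7.0000: CF_t = 58.000000, DF = 0.614662, PV = 35.650407
  t = 8.0000: CF_t = 58.000000, DF = 0.573379, PV = 33.255977
  t = 9.0000: CF_t = 58.000000, DF = 0.534868, PV = 31.022367
  t = 10.0000: CF_t = 1058.000000, DF = 0.498944, PV = 527.883168
Price P = sum_t PV_t = 902.572521
Convexity numerator sum_t t*(t + 1/m) * CF_t / (1+y/m)^(m*t + 2):
  t = 1.0000: term = 94.161557
  t = 2.0000: term = 263.511821
  t = 3.0000: term = 491.626532
  t = 4.0000: term = 764.344733
  t = 5.0000: term = 1069.512219
  t = 6.0000: term = 1396.751033
  t = 7.0000: term = 1737.252528
  t = 8.0000: term = 2083.591785
  t = 9.0000: term = 2429.561316
  t = 10.0000: term = 50529.026202
Convexity = (1/P) * sum = 60859.339727 / 902.572521 = 67.428753


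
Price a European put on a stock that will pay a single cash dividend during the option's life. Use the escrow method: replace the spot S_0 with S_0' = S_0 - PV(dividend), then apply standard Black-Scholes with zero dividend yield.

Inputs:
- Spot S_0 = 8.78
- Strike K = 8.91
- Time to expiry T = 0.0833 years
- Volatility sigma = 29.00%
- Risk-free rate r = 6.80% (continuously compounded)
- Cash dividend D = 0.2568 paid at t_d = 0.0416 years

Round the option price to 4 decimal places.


Answer: Price = 0.4884

Derivation:
PV(D) = D * exp(-r * t_d) = 0.2568 * 0.99717520 = 0.25607459
S_0' = S_0 - PV(D) = 8.7800 - 0.25607459 = 8.52392541
d1 = (ln(S_0'/K) + (r + sigma^2/2)*T) / (sigma*sqrt(T)) = -0.41971940
d2 = d1 - sigma*sqrt(T) = -0.50341845
exp(-rT) = 0.99435161
N(-d1) = 0.66265478; N(-d2) = 0.69266495
P = K * exp(-rT) * N(-d2) - S_0' * N(-d1) = 8.9100 * 0.99435161 * 0.69266495 - 8.52392541 * 0.66265478 = 0.4884


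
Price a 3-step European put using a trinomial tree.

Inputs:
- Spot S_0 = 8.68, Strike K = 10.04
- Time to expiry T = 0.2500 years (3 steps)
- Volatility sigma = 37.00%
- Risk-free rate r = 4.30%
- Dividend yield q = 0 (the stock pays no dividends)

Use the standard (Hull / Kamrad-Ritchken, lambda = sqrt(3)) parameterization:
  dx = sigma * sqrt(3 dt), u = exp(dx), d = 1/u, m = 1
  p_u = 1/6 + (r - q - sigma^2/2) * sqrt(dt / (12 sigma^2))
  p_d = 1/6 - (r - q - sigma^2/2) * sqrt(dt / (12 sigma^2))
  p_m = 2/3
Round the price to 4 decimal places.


dt = T/N = 0.083333; dx = sigma*sqrt(3*dt) = 0.185000
u = exp(dx) = 1.203218; d = 1/u = 0.831104
p_u = 0.160935, p_m = 0.666667, p_d = 0.172399
Discount per step: exp(-r*dt) = 0.996423
Stock lattice S(k, j) with j the centered position index:
  k=0: S(0,+0) = 8.6800
  k=1: S(1,-1) = 7.2140; S(1,+0) = 8.6800; S(1,+1) = 10.4439
  k=2: S(2,-2) = 5.9956; S(2,-1) = 7.2140; S(2,+0) = 8.6800; S(2,+1) = 10.4439; S(2,+2) = 12.5663
  k=3: S(3,-3) = 4.9829; S(3,-2) = 5.9956; S(3,-1) = 7.2140; S(3,+0) = 8.6800; S(3,+1) = 10.4439; S(3,+2) = 12.5663; S(3,+3) = 15.1200
Terminal payoffs V(N, j) = max(K - S_T, 0):
  V(3,-3) = 5.057053; V(3,-2) = 4.044426; V(3,-1) = 2.826015; V(3,+0) = 1.360000; V(3,+1) = 0.000000; V(3,+2) = 0.000000; V(3,+3) = 0.000000
Backward induction: V(k, j) = exp(-r*dt) * [p_u * V(k+1, j+1) + p_m * V(k+1, j) + p_d * V(k+1, j-1)]
  V(2,-2) = exp(-r*dt) * [p_u*2.826015 + p_m*4.044426 + p_d*5.057053] = 4.008527
  V(2,-1) = exp(-r*dt) * [p_u*1.360000 + p_m*2.826015 + p_d*4.044426] = 2.790119
  V(2,+0) = exp(-r*dt) * [p_u*0.000000 + p_m*1.360000 + p_d*2.826015] = 1.388882
  V(2,+1) = exp(-r*dt) * [p_u*0.000000 + p_m*0.000000 + p_d*1.360000] = 0.233624
  V(2,+2) = exp(-r*dt) * [p_u*0.000000 + p_m*0.000000 + p_d*0.000000] = 0.000000
  V(1,-1) = exp(-r*dt) * [p_u*1.388882 + p_m*2.790119 + p_d*4.008527] = 2.764738
  V(1,+0) = exp(-r*dt) * [p_u*0.233624 + p_m*1.388882 + p_d*2.790119] = 1.439365
  V(1,+1) = exp(-r*dt) * [p_u*0.000000 + p_m*0.233624 + p_d*1.388882] = 0.393777
  V(0,+0) = exp(-r*dt) * [p_u*0.393777 + p_m*1.439365 + p_d*2.764738] = 1.494222

Answer: Price = V(0,0) = 1.4942


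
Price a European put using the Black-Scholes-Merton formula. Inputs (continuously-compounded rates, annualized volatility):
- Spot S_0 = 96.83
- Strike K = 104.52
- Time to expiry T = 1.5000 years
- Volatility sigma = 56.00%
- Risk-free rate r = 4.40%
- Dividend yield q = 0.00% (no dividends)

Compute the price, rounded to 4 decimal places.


d1 = (ln(S/K) + (r - q + 0.5*sigma^2) * T) / (sigma * sqrt(T)) = 0.32773360
d2 = d1 - sigma * sqrt(T) = -0.35812353
exp(-rT) = 0.93613086; exp(-qT) = 1.00000000
P = K * exp(-rT) * N(-d2) - S_0 * exp(-qT) * N(-d1)
N(-d1) = 0.37155655; N(-d2) = 0.63987457
P = 104.5200 * 0.93613086 * 0.63987457 - 96.8300 * 1.00000000 * 0.37155655 = 26.6303

Answer: Price = 26.6303


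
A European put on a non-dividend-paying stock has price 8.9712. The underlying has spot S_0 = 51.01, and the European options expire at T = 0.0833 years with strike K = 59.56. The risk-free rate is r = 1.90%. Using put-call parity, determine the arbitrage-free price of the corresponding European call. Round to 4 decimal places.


Answer: Call price = 0.5154

Derivation:
Put-call parity: C - P = S_0 * exp(-qT) - K * exp(-rT).
S_0 * exp(-qT) = 51.0100 * 1.00000000 = 51.01000000
K * exp(-rT) = 59.5600 * 0.99841855 = 59.46580895
C = P + S*exp(-qT) - K*exp(-rT)
C = 8.9712 + 51.01000000 - 59.46580895 = 0.5154


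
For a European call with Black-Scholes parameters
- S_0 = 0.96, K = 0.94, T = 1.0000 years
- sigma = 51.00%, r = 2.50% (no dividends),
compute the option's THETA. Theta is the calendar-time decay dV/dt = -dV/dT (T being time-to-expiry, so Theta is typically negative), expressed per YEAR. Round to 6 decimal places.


d1 = 0.3453008023; d2 = -0.1646991977
phi(d1) = 0.3758538698; exp(-qT) = 1.0000000000; exp(-rT) = 0.9753099120
Theta = -S*exp(-qT)*phi(d1)*sigma/(2*sqrt(T)) - r*K*exp(-rT)*N(d2) + q*S*exp(-qT)*N(d1)
N(d1) = 0.6350658782; N(d2) = 0.4345903743; sqrt(T) = 1.0000000000
Term 1 = -0.9600 * 1.0000000000 * 0.3758538698 * 0.5100 / (2 * 1.0000000000) = -0.0920090273
Term 2 = -0.0250 * 0.9400 * 0.9753099120 * 0.4345903743 = -0.0099607170
Term 3 = 0 (no dividend yield, q = 0)
Theta = -0.0920090273 + (-0.0099607170) + (0.0000000000) = -0.101970

Answer: Theta = -0.101970


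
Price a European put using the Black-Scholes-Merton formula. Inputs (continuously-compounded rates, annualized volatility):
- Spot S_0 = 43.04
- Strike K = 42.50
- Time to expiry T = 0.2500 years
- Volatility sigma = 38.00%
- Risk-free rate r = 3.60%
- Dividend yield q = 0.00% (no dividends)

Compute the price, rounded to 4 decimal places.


d1 = (ln(S/K) + (r - q + 0.5*sigma^2) * T) / (sigma * sqrt(T)) = 0.20882021
d2 = d1 - sigma * sqrt(T) = 0.01882021
exp(-rT) = 0.99104038; exp(-qT) = 1.00000000
P = K * exp(-rT) * N(-d2) - S_0 * exp(-qT) * N(-d1)
N(-d1) = 0.41729430; N(-d2) = 0.49249227
P = 42.5000 * 0.99104038 * 0.49249227 - 43.0400 * 1.00000000 * 0.41729430 = 2.7830

Answer: Price = 2.7830


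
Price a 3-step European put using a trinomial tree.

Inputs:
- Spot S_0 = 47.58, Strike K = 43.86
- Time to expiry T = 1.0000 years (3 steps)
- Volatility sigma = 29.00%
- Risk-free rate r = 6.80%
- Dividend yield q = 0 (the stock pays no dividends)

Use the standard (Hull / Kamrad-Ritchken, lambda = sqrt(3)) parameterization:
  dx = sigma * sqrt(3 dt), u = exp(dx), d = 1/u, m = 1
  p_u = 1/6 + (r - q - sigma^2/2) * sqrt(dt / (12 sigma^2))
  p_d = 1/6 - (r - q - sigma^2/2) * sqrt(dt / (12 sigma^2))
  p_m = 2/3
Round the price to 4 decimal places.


Answer: Price = V(0,0) = 2.4769

Derivation:
dt = T/N = 0.333333; dx = sigma*sqrt(3*dt) = 0.290000
u = exp(dx) = 1.336427; d = 1/u = 0.748264
p_u = 0.181580, p_m = 0.666667, p_d = 0.151753
Discount per step: exp(-r*dt) = 0.977588
Stock lattice S(k, j) with j the centered position index:
  k=0: S(0,+0) = 47.5800
  k=1: S(1,-1) = 35.6024; S(1,+0) = 47.5800; S(1,+1) = 63.5872
  k=2: S(2,-2) = 26.6400; S(2,-1) = 35.6024; S(2,+0) = 47.5800; S(2,+1) = 63.5872; S(2,+2) = 84.9797
  k=3: S(3,-3) = 19.9337; S(3,-2) = 26.6400; S(3,-1) = 35.6024; S(3,+0) = 47.5800; S(3,+1) = 63.5872; S(3,+2) = 84.9797; S(3,+3) = 113.5692
Terminal payoffs V(N, j) = max(K - S_T, 0):
  V(3,-3) = 23.926285; V(3,-2) = 17.220036; V(3,-1) = 8.257619; V(3,+0) = 0.000000; V(3,+1) = 0.000000; V(3,+2) = 0.000000; V(3,+3) = 0.000000
Backward induction: V(k, j) = exp(-r*dt) * [p_u * V(k+1, j+1) + p_m * V(k+1, j) + p_d * V(k+1, j-1)]
  V(2,-2) = exp(-r*dt) * [p_u*8.257619 + p_m*17.220036 + p_d*23.926285] = 16.238063
  V(2,-1) = exp(-r*dt) * [p_u*0.000000 + p_m*8.257619 + p_d*17.220036] = 7.936325
  V(2,+0) = exp(-r*dt) * [p_u*0.000000 + p_m*0.000000 + p_d*8.257619] = 1.225033
  V(2,+1) = exp(-r*dt) * [p_u*0.000000 + p_m*0.000000 + p_d*0.000000] = 0.000000
  V(2,+2) = exp(-r*dt) * [p_u*0.000000 + p_m*0.000000 + p_d*0.000000] = 0.000000
  V(1,-1) = exp(-r*dt) * [p_u*1.225033 + p_m*7.936325 + p_d*16.238063] = 7.798709
  V(1,+0) = exp(-r*dt) * [p_u*0.000000 + p_m*1.225033 + p_d*7.936325] = 1.975754
  V(1,+1) = exp(-r*dt) * [p_u*0.000000 + p_m*0.000000 + p_d*1.225033] = 0.181736
  V(0,+0) = exp(-r*dt) * [p_u*0.181736 + p_m*1.975754 + p_d*7.798709] = 2.476862


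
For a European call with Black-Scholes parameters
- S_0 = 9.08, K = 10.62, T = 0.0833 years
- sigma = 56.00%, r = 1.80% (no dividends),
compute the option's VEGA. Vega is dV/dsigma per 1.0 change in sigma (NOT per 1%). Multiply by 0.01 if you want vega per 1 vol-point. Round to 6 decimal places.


Answer: Vega = 0.710328

Derivation:
d1 = -0.8792162853; d2 = -1.0408420259
phi(d1) = 0.2710507594; exp(-qT) = 1.0000000000; exp(-rT) = 0.9985017235
Vega = S * exp(-qT) * phi(d1) * sqrt(T) = 9.0800 * 1.0000000000 * 0.2710507594 * 0.2886173938 = 0.710328


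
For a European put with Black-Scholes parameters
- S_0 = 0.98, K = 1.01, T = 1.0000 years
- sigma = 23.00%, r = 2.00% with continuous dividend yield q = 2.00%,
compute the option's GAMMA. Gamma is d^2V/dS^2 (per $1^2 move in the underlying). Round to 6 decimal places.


Answer: Gamma = 1.734658

Derivation:
d1 = -0.0161001660; d2 = -0.2461001660
phi(d1) = 0.3988905778; exp(-qT) = 0.9801986733; exp(-rT) = 0.9801986733
Gamma = exp(-qT) * phi(d1) / (S * sigma * sqrt(T)) = 0.9801986733 * 0.3988905778 / (0.9800 * 0.2300 * 1.0000000000) = 1.734658


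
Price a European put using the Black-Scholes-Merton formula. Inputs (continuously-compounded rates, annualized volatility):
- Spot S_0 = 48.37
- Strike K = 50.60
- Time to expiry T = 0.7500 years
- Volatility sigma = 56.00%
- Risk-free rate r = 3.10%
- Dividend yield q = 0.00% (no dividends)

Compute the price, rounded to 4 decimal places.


Answer: Price = 9.9126

Derivation:
d1 = (ln(S/K) + (r - q + 0.5*sigma^2) * T) / (sigma * sqrt(T)) = 0.19749134
d2 = d1 - sigma * sqrt(T) = -0.28748288
exp(-rT) = 0.97701820; exp(-qT) = 1.00000000
P = K * exp(-rT) * N(-d2) - S_0 * exp(-qT) * N(-d1)
N(-d1) = 0.42172153; N(-d2) = 0.61312870
P = 50.6000 * 0.97701820 * 0.61312870 - 48.3700 * 1.00000000 * 0.42172153 = 9.9126


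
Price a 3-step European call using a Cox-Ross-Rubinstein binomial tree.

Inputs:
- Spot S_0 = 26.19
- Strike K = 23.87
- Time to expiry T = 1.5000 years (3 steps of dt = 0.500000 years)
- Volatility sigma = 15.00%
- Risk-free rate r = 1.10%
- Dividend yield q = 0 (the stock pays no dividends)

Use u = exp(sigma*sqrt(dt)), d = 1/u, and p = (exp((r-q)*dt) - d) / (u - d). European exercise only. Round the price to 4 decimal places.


dt = T/N = 0.500000
u = exp(sigma*sqrt(dt)) = 1.111895; d = 1/u = 0.899365
p = (exp((r-q)*dt) - d) / (u - d) = 0.499458
Discount per step: exp(-r*dt) = 0.994515
Stock lattice S(k, i) with i counting down-moves:
  k=0: S(0,0) = 26.1900
  k=1: S(1,0) = 29.1205; S(1,1) = 23.5544
  k=2: S(2,0) = 32.3790; S(2,1) = 26.1900; S(2,2) = 21.1840
  k=3: S(3,0) = 36.0020; S(3,1) = 29.1205; S(3,2) = 23.5544; S(3,3) = 19.0521
Terminal payoffs V(N, i) = max(S_T - K, 0):
  V(3,0) = 12.132044; V(3,1) = 5.250537; V(3,2) = 0.000000; V(3,3) = 0.000000
Backward induction: V(k, i) = exp(-r*dt) * [p * V(k+1, i) + (1-p) * V(k+1, i+1)].
  V(2,0) = exp(-r*dt) * [p*12.132044 + (1-p)*5.250537] = 8.639913
  V(2,1) = exp(-r*dt) * [p*5.250537 + (1-p)*0.000000] = 2.608041
  V(2,2) = exp(-r*dt) * [p*0.000000 + (1-p)*0.000000] = 0.000000
  V(1,0) = exp(-r*dt) * [p*8.639913 + (1-p)*2.608041] = 5.589880
  V(1,1) = exp(-r*dt) * [p*2.608041 + (1-p)*0.000000] = 1.295463
  V(0,0) = exp(-r*dt) * [p*5.589880 + (1-p)*1.295463] = 3.421476

Answer: Price = V(0,0) = 3.4215


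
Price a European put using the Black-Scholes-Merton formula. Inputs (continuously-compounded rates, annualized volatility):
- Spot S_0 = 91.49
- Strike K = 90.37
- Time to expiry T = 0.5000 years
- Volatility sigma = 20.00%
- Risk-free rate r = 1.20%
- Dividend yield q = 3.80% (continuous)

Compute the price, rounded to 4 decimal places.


Answer: Price = 5.0928

Derivation:
d1 = (ln(S/K) + (r - q + 0.5*sigma^2) * T) / (sigma * sqrt(T)) = 0.06588342
d2 = d1 - sigma * sqrt(T) = -0.07553794
exp(-rT) = 0.99401796; exp(-qT) = 0.98117936
P = K * exp(-rT) * N(-d2) - S_0 * exp(-qT) * N(-d1)
N(-d1) = 0.47373532; N(-d2) = 0.53010664
P = 90.3700 * 0.99401796 * 0.53010664 - 91.4900 * 0.98117936 * 0.47373532 = 5.0928


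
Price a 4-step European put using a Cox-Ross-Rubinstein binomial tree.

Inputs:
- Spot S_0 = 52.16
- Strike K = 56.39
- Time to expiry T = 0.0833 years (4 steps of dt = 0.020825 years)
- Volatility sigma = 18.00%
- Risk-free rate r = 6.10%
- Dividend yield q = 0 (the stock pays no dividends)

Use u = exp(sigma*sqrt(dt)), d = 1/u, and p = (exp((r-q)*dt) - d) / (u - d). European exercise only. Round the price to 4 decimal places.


dt = T/N = 0.020825
u = exp(sigma*sqrt(dt)) = 1.026316; d = 1/u = 0.974359
p = (exp((r-q)*dt) - d) / (u - d) = 0.517972
Discount per step: exp(-r*dt) = 0.998730
Stock lattice S(k, i) with i counting down-moves:
  k=0: S(0,0) = 52.1600
  k=1: S(1,0) = 53.5326; S(1,1) = 50.8226
  k=2: S(2,0) = 54.9414; S(2,1) = 52.1600; S(2,2) = 49.5194
  k=3: S(3,0) = 56.3872; S(3,1) = 53.5326; S(3,2) = 50.8226; S(3,3) = 48.2497
  k=4: S(4,0) = 57.8711; S(4,1) = 54.9414; S(4,2) = 52.1600; S(4,3) = 49.5194; S(4,4) = 47.0125
Terminal payoffs V(N, i) = max(K - S_T, 0):
  V(4,0) = 0.000000; V(4,1) = 1.448606; V(4,2) = 4.230000; V(4,3) = 6.870586; V(4,4) = 9.377494
Backward induction: V(k, i) = exp(-r*dt) * [p * V(k+1, i) + (1-p) * V(k+1, i+1)].
  V(3,0) = exp(-r*dt) * [p*0.000000 + (1-p)*1.448606] = 0.697383
  V(3,1) = exp(-r*dt) * [p*1.448606 + (1-p)*4.230000] = 2.785776
  V(3,2) = exp(-r*dt) * [p*4.230000 + (1-p)*6.870586] = 5.495852
  V(3,3) = exp(-r*dt) * [p*6.870586 + (1-p)*9.377494] = 8.068731
  V(2,0) = exp(-r*dt) * [p*0.697383 + (1-p)*2.785776] = 1.701884
  V(2,1) = exp(-r*dt) * [p*2.785776 + (1-p)*5.495852] = 4.086915
  V(2,2) = exp(-r*dt) * [p*5.495852 + (1-p)*8.068731] = 6.727501
  V(1,0) = exp(-r*dt) * [p*1.701884 + (1-p)*4.086915] = 2.847917
  V(1,1) = exp(-r*dt) * [p*4.086915 + (1-p)*6.727501] = 5.352948
  V(0,0) = exp(-r*dt) * [p*2.847917 + (1-p)*5.352948] = 4.050265

Answer: Price = V(0,0) = 4.0503


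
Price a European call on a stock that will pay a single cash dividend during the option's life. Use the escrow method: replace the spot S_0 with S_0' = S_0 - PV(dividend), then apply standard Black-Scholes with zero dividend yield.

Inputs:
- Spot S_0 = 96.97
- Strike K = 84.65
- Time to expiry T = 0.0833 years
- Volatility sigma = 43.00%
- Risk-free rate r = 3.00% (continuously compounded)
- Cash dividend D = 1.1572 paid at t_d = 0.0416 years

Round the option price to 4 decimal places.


Answer: Price = 12.2724

Derivation:
PV(D) = D * exp(-r * t_d) = 1.1572 * 0.99875278 = 1.15575672
S_0' = S_0 - PV(D) = 96.9700 - 1.15575672 = 95.81424328
d1 = (ln(S_0'/K) + (r + sigma^2/2)*T) / (sigma*sqrt(T)) = 1.08042230
d2 = d1 - sigma*sqrt(T) = 0.95631682
exp(-rT) = 0.99750412
N(d1) = 0.86002292; N(d2) = 0.83054390
C = S_0' * N(d1) - K * exp(-rT) * N(d2) = 95.81424328 * 0.86002292 - 84.6500 * 0.99750412 * 0.83054390 = 12.2724


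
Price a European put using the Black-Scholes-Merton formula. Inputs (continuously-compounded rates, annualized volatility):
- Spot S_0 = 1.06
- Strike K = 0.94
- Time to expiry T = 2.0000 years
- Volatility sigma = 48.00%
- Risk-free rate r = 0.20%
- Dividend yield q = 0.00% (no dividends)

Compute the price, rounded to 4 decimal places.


d1 = (ln(S/K) + (r - q + 0.5*sigma^2) * T) / (sigma * sqrt(T)) = 0.52229310
d2 = d1 - sigma * sqrt(T) = -0.15652941
exp(-rT) = 0.99600799; exp(-qT) = 1.00000000
P = K * exp(-rT) * N(-d2) - S_0 * exp(-qT) * N(-d1)
N(-d1) = 0.30073314; N(-d2) = 0.56219213
P = 0.9400 * 0.99600799 * 0.56219213 - 1.0600 * 1.00000000 * 0.30073314 = 0.2076

Answer: Price = 0.2076


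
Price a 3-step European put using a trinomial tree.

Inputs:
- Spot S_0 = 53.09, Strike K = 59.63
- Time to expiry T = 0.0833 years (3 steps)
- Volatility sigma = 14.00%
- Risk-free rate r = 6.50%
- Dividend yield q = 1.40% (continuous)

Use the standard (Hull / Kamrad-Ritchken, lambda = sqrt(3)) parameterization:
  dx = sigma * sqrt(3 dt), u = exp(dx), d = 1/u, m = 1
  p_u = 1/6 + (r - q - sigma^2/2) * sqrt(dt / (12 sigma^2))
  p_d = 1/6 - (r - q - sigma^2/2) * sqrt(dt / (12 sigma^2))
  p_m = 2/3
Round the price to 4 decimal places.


dt = T/N = 0.027767; dx = sigma*sqrt(3*dt) = 0.040406
u = exp(dx) = 1.041234; d = 1/u = 0.960399
p_u = 0.180823, p_m = 0.666667, p_d = 0.152511
Discount per step: exp(-r*dt) = 0.998197
Stock lattice S(k, j) with j the centered position index:
  k=0: S(0,+0) = 53.0900
  k=1: S(1,-1) = 50.9876; S(1,+0) = 53.0900; S(1,+1) = 55.2791
  k=2: S(2,-2) = 48.9684; S(2,-1) = 50.9876; S(2,+0) = 53.0900; S(2,+1) = 55.2791; S(2,+2) = 57.5585
  k=3: S(3,-3) = 47.0292; S(3,-2) = 48.9684; S(3,-1) = 50.9876; S(3,+0) = 53.0900; S(3,+1) = 55.2791; S(3,+2) = 57.5585; S(3,+3) = 59.9318
Terminal payoffs V(N, j) = max(K - S_T, 0):
  V(3,-3) = 12.600772; V(3,-2) = 10.661574; V(3,-1) = 8.642416; V(3,+0) = 6.540000; V(3,+1) = 4.350893; V(3,+2) = 2.071521; V(3,+3) = 0.000000
Backward induction: V(k, j) = exp(-r*dt) * [p_u * V(k+1, j+1) + p_m * V(k+1, j) + p_d * V(k+1, j-1)]
  V(2,-2) = exp(-r*dt) * [p_u*8.642416 + p_m*10.661574 + p_d*12.600772] = 10.573113
  V(2,-1) = exp(-r*dt) * [p_u*6.540000 + p_m*8.642416 + p_d*10.661574] = 8.554741
  V(2,+0) = exp(-r*dt) * [p_u*4.350893 + p_m*6.540000 + p_d*8.642416] = 6.453143
  V(2,+1) = exp(-r*dt) * [p_u*2.071521 + p_m*4.350893 + p_d*6.540000] = 4.264889
  V(2,+2) = exp(-r*dt) * [p_u*0.000000 + p_m*2.071521 + p_d*4.350893] = 2.040885
  V(1,-1) = exp(-r*dt) * [p_u*6.453143 + p_m*8.554741 + p_d*10.573113] = 8.467252
  V(1,+0) = exp(-r*dt) * [p_u*4.264889 + p_m*6.453143 + p_d*8.554741] = 6.366473
  V(1,+1) = exp(-r*dt) * [p_u*2.040885 + p_m*4.264889 + p_d*6.453143] = 4.188904
  V(0,+0) = exp(-r*dt) * [p_u*4.188904 + p_m*6.366473 + p_d*8.467252] = 6.281762

Answer: Price = V(0,0) = 6.2818
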